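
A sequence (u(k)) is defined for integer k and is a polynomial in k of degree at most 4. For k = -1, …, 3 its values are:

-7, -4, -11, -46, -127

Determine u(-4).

First differences: 3, -7, -35, -81. Second differences: -10, -28, -46. Third differences: -18, -18.
Level-3 differences are constant, so u has degree 3.
Fitting a degree-3 polynomial gives u(k) = -3k³ - 5k² + k - 4.
Then u(-4) = 104.

104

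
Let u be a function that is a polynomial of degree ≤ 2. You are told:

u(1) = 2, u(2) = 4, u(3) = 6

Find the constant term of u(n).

First differences: 2, 2.
Level-1 differences are constant, so u has degree 1.
Fitting a degree-1 polynomial gives u(n) = 2n.
The constant term is u(0) = 0.

0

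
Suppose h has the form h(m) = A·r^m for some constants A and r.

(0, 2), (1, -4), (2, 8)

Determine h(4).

Consecutive ratio: -4/2 = -2, and 8/(-4) = -2, so r = -2.
Then A·(-2)^0 = 2 gives A = 2, and h(m) = 2·(-2)^m.
h(4) = 2·(-2)^4 = 32.

32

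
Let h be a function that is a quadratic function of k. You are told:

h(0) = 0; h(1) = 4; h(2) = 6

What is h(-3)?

-24

Write h(k) = ak² + bk + c; the 3 given values yield a linear system in the 3 coefficients.
Solving, h(k) = -k² + 5k.
Then h(-3) = -24.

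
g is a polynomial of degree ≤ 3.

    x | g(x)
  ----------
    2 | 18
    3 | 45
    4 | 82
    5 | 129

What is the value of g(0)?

First differences: 27, 37, 47. Second differences: 10, 10.
Level-2 differences are constant, so g has degree 2.
Fitting a degree-2 polynomial gives g(x) = 5x² + 2x - 6.
Then g(0) = -6.

-6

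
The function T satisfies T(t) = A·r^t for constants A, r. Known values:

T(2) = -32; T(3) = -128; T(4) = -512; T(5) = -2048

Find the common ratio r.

4

Consecutive ratio: -128/(-32) = 4, and -512/(-128) = 4, so r = 4.
Then A·4^2 = -32 gives A = -2, and T(t) = -2·4^t.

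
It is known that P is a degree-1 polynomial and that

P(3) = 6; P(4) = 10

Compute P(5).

14

Write P(t) = at + b; the 2 given values yield a linear system in the 2 coefficients.
Solving, P(t) = 4t - 6.
Then P(5) = 14.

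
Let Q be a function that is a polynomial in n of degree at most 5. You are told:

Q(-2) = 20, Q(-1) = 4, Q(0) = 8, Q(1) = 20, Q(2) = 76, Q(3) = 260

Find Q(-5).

1028

First differences: -16, 4, 12, 56, 184. Second differences: 20, 8, 44, 128. Third differences: -12, 36, 84. Fourth differences: 48, 48.
Level-4 differences are constant, so Q has degree 4.
Fitting a degree-4 polynomial gives Q(n) = 2n^4 + 2n³ + 2n² + 6n + 8.
Then Q(-5) = 1028.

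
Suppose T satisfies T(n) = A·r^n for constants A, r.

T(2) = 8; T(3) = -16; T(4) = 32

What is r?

-2

Consecutive ratio: -16/8 = -2, and 32/(-16) = -2, so r = -2.
Then A·(-2)^2 = 8 gives A = 2, and T(n) = 2·(-2)^n.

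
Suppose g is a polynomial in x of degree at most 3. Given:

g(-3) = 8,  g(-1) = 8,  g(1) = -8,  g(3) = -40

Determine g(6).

Write g(x) = ax³ + bx² + cx + d; the 4 given values yield a linear system in the 4 coefficients.
Solving, the leading coefficient vanishes, and g(x) = -2x² - 8x + 2.
Then g(6) = -118.

-118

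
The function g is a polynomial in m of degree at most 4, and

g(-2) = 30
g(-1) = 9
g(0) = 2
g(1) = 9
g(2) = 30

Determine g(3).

First differences: -21, -7, 7, 21. Second differences: 14, 14, 14.
Level-2 differences are constant, so g has degree 2.
Extending the table by one column gives the next first difference 35, so g(3) = 30 + 35 = 65.

65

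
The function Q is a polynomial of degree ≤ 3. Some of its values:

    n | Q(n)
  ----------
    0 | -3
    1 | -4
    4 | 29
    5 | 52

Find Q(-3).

36

Write Q(n) = an³ + bn² + cn + d; the 4 given values yield a linear system in the 4 coefficients.
Solving, the leading coefficient vanishes, and Q(n) = 3n² - 4n - 3.
Then Q(-3) = 36.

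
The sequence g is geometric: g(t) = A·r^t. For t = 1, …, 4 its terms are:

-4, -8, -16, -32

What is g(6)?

-128

Consecutive ratio: -8/(-4) = 2, and -16/(-8) = 2, so r = 2.
Then A·2^1 = -4 gives A = -2, and g(t) = -2·2^t.
g(6) = -2·2^6 = -128.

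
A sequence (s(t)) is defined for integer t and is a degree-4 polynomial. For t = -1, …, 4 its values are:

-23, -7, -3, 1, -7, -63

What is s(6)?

First differences: 16, 4, 4, -8, -56. Second differences: -12, 0, -12, -48. Third differences: 12, -12, -36. Fourth differences: -24, -24.
Level-4 differences are constant, so s has degree 4.
Fitting a degree-4 polynomial gives s(t) = -t^4 + 4t³ - 5t² + 6t - 7.
Then s(6) = -583.

-583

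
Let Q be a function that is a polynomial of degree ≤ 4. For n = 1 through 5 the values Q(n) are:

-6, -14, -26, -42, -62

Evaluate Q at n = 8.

First differences: -8, -12, -16, -20. Second differences: -4, -4, -4.
Level-2 differences are constant, so Q has degree 2.
Fitting a degree-2 polynomial gives Q(n) = -2n² - 2n - 2.
Then Q(8) = -146.

-146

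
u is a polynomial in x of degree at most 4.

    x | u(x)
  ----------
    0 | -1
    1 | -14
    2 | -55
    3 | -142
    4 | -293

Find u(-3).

First differences: -13, -41, -87, -151. Second differences: -28, -46, -64. Third differences: -18, -18.
Level-3 differences are constant, so u has degree 3.
Fitting a degree-3 polynomial gives u(x) = -3x³ - 5x² - 5x - 1.
Then u(-3) = 50.

50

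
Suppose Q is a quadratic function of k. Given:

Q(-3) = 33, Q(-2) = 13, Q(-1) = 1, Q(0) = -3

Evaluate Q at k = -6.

141

Write Q(k) = ak² + bk + c; the 4 given values yield a linear system in the 3 coefficients.
Solving, Q(k) = 4k² - 3.
Then Q(-6) = 141.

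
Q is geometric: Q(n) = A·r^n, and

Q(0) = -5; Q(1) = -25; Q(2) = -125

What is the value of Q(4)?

Consecutive ratio: -25/(-5) = 5, and -125/(-25) = 5, so r = 5.
Then A·5^0 = -5 gives A = -5, and Q(n) = -5·5^n.
Q(4) = -5·5^4 = -3125.

-3125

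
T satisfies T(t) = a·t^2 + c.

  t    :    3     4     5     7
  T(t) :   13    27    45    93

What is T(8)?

From T(3) = 13 and T(4) = 27: 9a + c = 13 and 16a + c = 27.
Subtracting: 7a = 14, so a = 2; then c = 13 − 2·9 = -5.
So T(t) = 2t² − 5, and T(8) = 123.

123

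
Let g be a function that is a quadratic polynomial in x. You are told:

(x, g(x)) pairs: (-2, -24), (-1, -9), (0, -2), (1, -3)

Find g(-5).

Write g(x) = ax² + bx + c; the 4 given values yield a linear system in the 3 coefficients.
Solving, g(x) = -4x² + 3x - 2.
Then g(-5) = -117.

-117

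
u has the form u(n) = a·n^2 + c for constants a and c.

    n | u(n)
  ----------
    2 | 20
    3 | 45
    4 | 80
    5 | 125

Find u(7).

From u(2) = 20 and u(3) = 45: 4a + c = 20 and 9a + c = 45.
Subtracting: 5a = 25, so a = 5; then c = 20 − 5·4 = 0.
So u(n) = 5n² + 0, and u(7) = 245.

245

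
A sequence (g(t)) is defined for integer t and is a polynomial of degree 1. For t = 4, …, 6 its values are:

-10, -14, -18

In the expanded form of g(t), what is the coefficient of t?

Write g(t) = at + b; the 3 given values yield a linear system in the 2 coefficients.
Solving, g(t) = -4t + 6.
The coefficient of t is -4.

-4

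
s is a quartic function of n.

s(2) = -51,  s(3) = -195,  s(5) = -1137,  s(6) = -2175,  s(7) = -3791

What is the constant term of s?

3

Write s(n) = an^4 + bn³ + cn² + dn + e; the 5 given values yield a linear system in the 5 coefficients.
Solving, s(n) = -n^4 - 4n³ - 3n + 3.
The constant term is s(0) = 3.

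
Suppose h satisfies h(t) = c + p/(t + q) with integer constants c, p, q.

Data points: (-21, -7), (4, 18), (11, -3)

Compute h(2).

-30

(h(t) − c)(t + q) = p for each data point; the three points give a linear system in c and q, then p follows.
Solving: c = -6, q = -3, p = 24, so h(t) = -6 + 24/(t − 3).
Then h(2) = -6 + 24/(-1) = -30.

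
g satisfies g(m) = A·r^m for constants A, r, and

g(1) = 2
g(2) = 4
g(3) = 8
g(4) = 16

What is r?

2

Consecutive ratio: 4/2 = 2, and 8/4 = 2, so r = 2.
Then A·2^1 = 2 gives A = 1, and g(m) = 1·2^m.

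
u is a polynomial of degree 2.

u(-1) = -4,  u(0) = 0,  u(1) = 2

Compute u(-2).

-10

Write u(x) = ax² + bx + c; the 3 given values yield a linear system in the 3 coefficients.
Solving, u(x) = -x² + 3x.
Then u(-2) = -10.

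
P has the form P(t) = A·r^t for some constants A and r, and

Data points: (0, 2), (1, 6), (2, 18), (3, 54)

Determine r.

3

Consecutive ratio: 6/2 = 3, and 18/6 = 3, so r = 3.
Then A·3^0 = 2 gives A = 2, and P(t) = 2·3^t.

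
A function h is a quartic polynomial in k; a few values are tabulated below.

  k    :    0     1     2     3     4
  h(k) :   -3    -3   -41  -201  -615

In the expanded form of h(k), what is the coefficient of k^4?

Write h(k) = ak^4 + bk³ + ck² + dk + e; the 5 given values yield a linear system in the 5 coefficients.
Solving, h(k) = -2k^4 - 2k³ + k² + 3k - 3.
The coefficient of k^4 is -2.

-2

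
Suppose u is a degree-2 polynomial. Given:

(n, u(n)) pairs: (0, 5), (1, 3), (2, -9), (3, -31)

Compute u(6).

-157

First differences: -2, -12, -22. Second differences: -10, -10.
Level-2 differences are constant, so u has degree 2.
Fitting a degree-2 polynomial gives u(n) = -5n² + 3n + 5.
Then u(6) = -157.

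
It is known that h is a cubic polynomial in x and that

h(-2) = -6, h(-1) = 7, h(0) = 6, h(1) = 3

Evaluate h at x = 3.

39

Write h(x) = ax³ + bx² + cx + d; the 4 given values yield a linear system in the 4 coefficients.
Solving, h(x) = 2x³ - x² - 4x + 6.
Then h(3) = 39.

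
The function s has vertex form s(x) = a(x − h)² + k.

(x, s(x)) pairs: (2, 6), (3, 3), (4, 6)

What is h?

3

First differences -3, 3; second difference 6 = 2a, so a = 3.
Expanding, the x-coefficient is −2ah = -6h; matching it to the data gives h = 3, and then k = 3.
So s(x) = 3(x − 3)² + 3.
Hence h = 3.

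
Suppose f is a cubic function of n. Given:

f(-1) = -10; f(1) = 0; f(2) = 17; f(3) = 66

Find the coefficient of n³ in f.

3

Write f(n) = an³ + bn² + cn + d; the 4 given values yield a linear system in the 4 coefficients.
Solving, f(n) = 3n³ - 2n² + 2n - 3.
The coefficient of n³ is 3.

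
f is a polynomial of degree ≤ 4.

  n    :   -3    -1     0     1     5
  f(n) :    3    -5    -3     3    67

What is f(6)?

Write f(n) = an^4 + bn³ + cn² + dn + e; the 5 given values yield a linear system in the 5 coefficients.
Solving, the top 2 coefficients vanish, and f(n) = 2n² + 4n - 3.
Then f(6) = 93.

93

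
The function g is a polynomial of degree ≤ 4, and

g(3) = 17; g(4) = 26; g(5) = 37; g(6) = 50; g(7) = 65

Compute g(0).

Write g(k) = ak^4 + bk³ + ck² + dk + e; the 5 given values yield a linear system in the 5 coefficients.
Solving, the top 2 coefficients vanish, and g(k) = k² + 2k + 2.
Then g(0) = 2.

2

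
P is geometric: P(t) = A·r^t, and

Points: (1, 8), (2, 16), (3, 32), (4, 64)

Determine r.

2

Consecutive ratio: 16/8 = 2, and 32/16 = 2, so r = 2.
Then A·2^1 = 8 gives A = 4, and P(t) = 4·2^t.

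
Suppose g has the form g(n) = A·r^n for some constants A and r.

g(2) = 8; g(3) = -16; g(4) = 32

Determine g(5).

-64

Consecutive ratio: -16/8 = -2, and 32/(-16) = -2, so r = -2.
Then A·(-2)^2 = 8 gives A = 2, and g(n) = 2·(-2)^n.
g(5) = 2·(-2)^5 = -64.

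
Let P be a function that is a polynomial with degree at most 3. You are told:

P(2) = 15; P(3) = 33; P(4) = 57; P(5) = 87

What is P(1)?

3

Write P(k) = ak³ + bk² + ck + d; the 4 given values yield a linear system in the 4 coefficients.
Solving, the leading coefficient vanishes, and P(k) = 3k² + 3k - 3.
Then P(1) = 3.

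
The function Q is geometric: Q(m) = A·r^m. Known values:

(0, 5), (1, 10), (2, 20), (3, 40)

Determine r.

2

Consecutive ratio: 10/5 = 2, and 20/10 = 2, so r = 2.
Then A·2^0 = 5 gives A = 5, and Q(m) = 5·2^m.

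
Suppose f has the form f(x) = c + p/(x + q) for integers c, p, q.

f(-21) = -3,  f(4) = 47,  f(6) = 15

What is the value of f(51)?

0

(f(x) − c)(x + q) = p for each data point; the three points give a linear system in c and q, then p follows.
Solving: c = -1, q = -3, p = 48, so f(x) = -1 + 48/(x − 3).
Then f(51) = -1 + 48/48 = 0.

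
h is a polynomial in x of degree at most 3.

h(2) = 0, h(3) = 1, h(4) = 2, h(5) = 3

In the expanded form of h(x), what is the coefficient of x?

1

Write h(x) = ax³ + bx² + cx + d; the 4 given values yield a linear system in the 4 coefficients.
Solving, the top 2 coefficients vanish, and h(x) = x - 2.
The coefficient of x is 1.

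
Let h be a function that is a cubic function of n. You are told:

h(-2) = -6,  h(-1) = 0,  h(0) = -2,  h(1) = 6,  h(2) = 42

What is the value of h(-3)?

First differences: 6, -2, 8, 36. Second differences: -8, 10, 28. Third differences: 18, 18.
Level-3 differences are constant, so h has degree 3.
Fitting a degree-3 polynomial gives h(n) = 3n³ + 5n² - 2.
Then h(-3) = -38.

-38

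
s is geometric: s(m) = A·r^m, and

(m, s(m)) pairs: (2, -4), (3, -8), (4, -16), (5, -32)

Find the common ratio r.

2

Consecutive ratio: -8/(-4) = 2, and -16/(-8) = 2, so r = 2.
Then A·2^2 = -4 gives A = -1, and s(m) = -1·2^m.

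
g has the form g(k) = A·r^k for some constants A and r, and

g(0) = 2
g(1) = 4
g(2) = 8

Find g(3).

Consecutive ratio: 4/2 = 2, and 8/4 = 2, so r = 2.
Then A·2^0 = 2 gives A = 2, and g(k) = 2·2^k.
g(3) = 2·2^3 = 16.

16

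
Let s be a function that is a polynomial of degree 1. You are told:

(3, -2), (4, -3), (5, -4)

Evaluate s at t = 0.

1

Write s(t) = at + b; the 3 given values yield a linear system in the 2 coefficients.
Solving, s(t) = -t + 1.
Then s(0) = 1.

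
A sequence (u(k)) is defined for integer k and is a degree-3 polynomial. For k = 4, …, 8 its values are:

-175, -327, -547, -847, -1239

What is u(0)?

-7

First differences: -152, -220, -300, -392. Second differences: -68, -80, -92. Third differences: -12, -12.
Level-3 differences are constant, so u has degree 3.
Fitting a degree-3 polynomial gives u(k) = -2k³ - 4k² + 6k - 7.
The constant term is u(0) = -7.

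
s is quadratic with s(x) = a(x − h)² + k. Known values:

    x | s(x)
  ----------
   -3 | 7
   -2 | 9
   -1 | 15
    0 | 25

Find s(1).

First differences 2, 6, 10; second difference 4 = 2a, so a = 2.
Expanding, the x-coefficient is −2ah = -4h; matching it to the data gives h = -3, and then k = 7.
So s(x) = 2(x + 3)² + 7.
s(1) = 2·4² + 7 = 39.

39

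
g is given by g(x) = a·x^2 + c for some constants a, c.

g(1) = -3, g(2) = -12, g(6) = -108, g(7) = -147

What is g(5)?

From g(1) = -3 and g(2) = -12: 1a + c = -3 and 4a + c = -12.
Subtracting: 3a = -9, so a = -3; then c = -3 − (-3)·1 = 0.
So g(x) = -3x² + 0, and g(5) = -75.

-75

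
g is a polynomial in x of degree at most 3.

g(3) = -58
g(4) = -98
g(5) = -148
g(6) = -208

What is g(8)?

First differences: -40, -50, -60. Second differences: -10, -10.
Level-2 differences are constant, so g has degree 2.
Fitting a degree-2 polynomial gives g(x) = -5x² - 5x + 2.
Then g(8) = -358.

-358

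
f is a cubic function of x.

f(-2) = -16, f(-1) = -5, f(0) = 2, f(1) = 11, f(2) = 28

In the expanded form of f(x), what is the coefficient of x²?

First differences: 11, 7, 9, 17. Second differences: -4, 2, 8. Third differences: 6, 6.
Level-3 differences are constant, so f has degree 3.
Fitting a degree-3 polynomial gives f(x) = x³ + x² + 7x + 2.
The coefficient of x² is 1.

1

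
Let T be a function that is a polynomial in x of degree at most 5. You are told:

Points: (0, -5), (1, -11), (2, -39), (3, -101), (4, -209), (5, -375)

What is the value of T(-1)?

First differences: -6, -28, -62, -108, -166. Second differences: -22, -34, -46, -58. Third differences: -12, -12, -12.
Level-3 differences are constant, so T has degree 3.
Fitting a degree-3 polynomial gives T(x) = -2x³ - 5x² + x - 5.
Then T(-1) = -9.

-9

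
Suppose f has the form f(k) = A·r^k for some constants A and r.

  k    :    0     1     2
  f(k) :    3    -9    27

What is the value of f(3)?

Consecutive ratio: -9/3 = -3, and 27/(-9) = -3, so r = -3.
Then A·(-3)^0 = 3 gives A = 3, and f(k) = 3·(-3)^k.
f(3) = 3·(-3)^3 = -81.

-81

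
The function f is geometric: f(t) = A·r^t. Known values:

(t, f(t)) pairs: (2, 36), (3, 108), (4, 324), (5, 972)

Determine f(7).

8748

Consecutive ratio: 108/36 = 3, and 324/108 = 3, so r = 3.
Then A·3^2 = 36 gives A = 4, and f(t) = 4·3^t.
f(7) = 4·3^7 = 8748.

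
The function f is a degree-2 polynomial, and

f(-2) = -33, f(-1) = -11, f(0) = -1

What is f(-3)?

Write f(m) = am² + bm + c; the 3 given values yield a linear system in the 3 coefficients.
Solving, f(m) = -6m² + 4m - 1.
Then f(-3) = -67.

-67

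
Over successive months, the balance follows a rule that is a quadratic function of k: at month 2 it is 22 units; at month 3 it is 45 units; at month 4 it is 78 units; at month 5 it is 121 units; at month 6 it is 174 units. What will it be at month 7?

Write the value at k as P(k).
First differences: 23, 33, 43, 53. Second differences: 10, 10, 10.
Level-2 differences are constant, so P has degree 2.
Extending the table by one column gives the next first difference 63, so P(7) = 174 + 63 = 237.

237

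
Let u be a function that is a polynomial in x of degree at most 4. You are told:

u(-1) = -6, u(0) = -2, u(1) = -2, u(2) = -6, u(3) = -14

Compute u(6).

-62

First differences: 4, 0, -4, -8. Second differences: -4, -4, -4.
Level-2 differences are constant, so u has degree 2.
Fitting a degree-2 polynomial gives u(x) = -2x² + 2x - 2.
Then u(6) = -62.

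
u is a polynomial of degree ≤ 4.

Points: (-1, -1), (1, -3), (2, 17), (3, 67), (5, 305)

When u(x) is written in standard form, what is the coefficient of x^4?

0

Write u(x) = ax^4 + bx³ + cx² + dx + e; the 5 given values yield a linear system in the 5 coefficients.
Solving, the leading coefficient vanishes, and u(x) = 2x³ + 3x² - 3x - 5.
The coefficient of x^4 is 0.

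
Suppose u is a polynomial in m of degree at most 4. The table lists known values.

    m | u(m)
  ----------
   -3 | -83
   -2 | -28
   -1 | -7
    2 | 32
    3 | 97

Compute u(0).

-2

Write u(m) = am^4 + bm³ + cm² + dm + e; the 5 given values yield a linear system in the 5 coefficients.
Solving, the leading coefficient vanishes, and u(m) = 3m³ + m² + 3m - 2.
Then u(0) = -2.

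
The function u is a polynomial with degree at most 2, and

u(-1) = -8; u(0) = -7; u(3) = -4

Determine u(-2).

Write u(n) = an² + bn + c; the 3 given values yield a linear system in the 3 coefficients.
Solving, the leading coefficient vanishes, and u(n) = n - 7.
Then u(-2) = -9.

-9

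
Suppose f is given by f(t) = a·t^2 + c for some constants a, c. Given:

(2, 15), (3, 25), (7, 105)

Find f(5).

From f(2) = 15 and f(3) = 25: 4a + c = 15 and 9a + c = 25.
Subtracting: 5a = 10, so a = 2; then c = 15 − 2·4 = 7.
So f(t) = 2t² + 7, and f(5) = 57.

57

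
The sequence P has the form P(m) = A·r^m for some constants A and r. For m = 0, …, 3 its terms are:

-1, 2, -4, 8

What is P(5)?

32

Consecutive ratio: 2/(-1) = -2, and -4/2 = -2, so r = -2.
Then A·(-2)^0 = -1 gives A = -1, and P(m) = -1·(-2)^m.
P(5) = -1·(-2)^5 = 32.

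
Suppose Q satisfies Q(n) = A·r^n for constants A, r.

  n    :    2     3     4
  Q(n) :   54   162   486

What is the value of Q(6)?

4374

Consecutive ratio: 162/54 = 3, and 486/162 = 3, so r = 3.
Then A·3^2 = 54 gives A = 6, and Q(n) = 6·3^n.
Q(6) = 6·3^6 = 4374.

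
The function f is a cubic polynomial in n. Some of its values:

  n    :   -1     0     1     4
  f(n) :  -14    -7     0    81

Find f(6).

Write f(n) = an³ + bn² + cn + d; the 4 given values yield a linear system in the 4 coefficients.
Solving, f(n) = n³ + 6n - 7.
Then f(6) = 245.

245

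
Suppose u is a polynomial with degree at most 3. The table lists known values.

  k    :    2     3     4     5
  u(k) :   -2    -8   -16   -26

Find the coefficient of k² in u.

-1

First differences: -6, -8, -10. Second differences: -2, -2.
Level-2 differences are constant, so u has degree 2.
Fitting a degree-2 polynomial gives u(k) = -k² - k + 4.
The coefficient of k² is -1.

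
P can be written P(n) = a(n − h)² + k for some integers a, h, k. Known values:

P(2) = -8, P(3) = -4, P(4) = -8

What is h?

3

First differences 4, -4; second difference -8 = 2a, so a = -4.
Expanding, the n-coefficient is −2ah = 8h; matching it to the data gives h = 3, and then k = -4.
So P(n) = -4(n − 3)² − 4.
Hence h = 3.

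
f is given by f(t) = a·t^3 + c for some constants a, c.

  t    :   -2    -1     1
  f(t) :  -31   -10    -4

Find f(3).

From f(-2) = -31 and f(-1) = -10: -8a + c = -31 and -1a + c = -10.
Subtracting: 7a = 21, so a = 3; then c = -31 − 3·(-8) = -7.
So f(t) = 3t³ − 7, and f(3) = 74.

74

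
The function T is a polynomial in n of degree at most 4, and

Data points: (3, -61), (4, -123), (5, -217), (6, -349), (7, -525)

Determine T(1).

First differences: -62, -94, -132, -176. Second differences: -32, -38, -44. Third differences: -6, -6.
Level-3 differences are constant, so T has degree 3.
Fitting a degree-3 polynomial gives T(n) = -n³ - 4n² + 3n - 7.
Then T(1) = -9.

-9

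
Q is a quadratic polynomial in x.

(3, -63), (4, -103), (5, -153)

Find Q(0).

-3

Write Q(x) = ax² + bx + c; the 3 given values yield a linear system in the 3 coefficients.
Solving, Q(x) = -5x² - 5x - 3.
Then Q(0) = -3.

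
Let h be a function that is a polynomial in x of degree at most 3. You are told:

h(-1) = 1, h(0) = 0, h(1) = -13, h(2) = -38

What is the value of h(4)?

-124

First differences: -1, -13, -25. Second differences: -12, -12.
Level-2 differences are constant, so h has degree 2.
Fitting a degree-2 polynomial gives h(x) = -6x² - 7x.
Then h(4) = -124.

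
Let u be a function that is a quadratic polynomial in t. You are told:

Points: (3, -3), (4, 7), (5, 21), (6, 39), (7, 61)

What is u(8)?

87

First differences: 10, 14, 18, 22. Second differences: 4, 4, 4.
Level-2 differences are constant, so u has degree 2.
Extending the table by one column gives the next first difference 26, so u(8) = 61 + 26 = 87.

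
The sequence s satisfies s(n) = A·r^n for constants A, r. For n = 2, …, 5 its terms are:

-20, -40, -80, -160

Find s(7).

-640

Consecutive ratio: -40/(-20) = 2, and -80/(-40) = 2, so r = 2.
Then A·2^2 = -20 gives A = -5, and s(n) = -5·2^n.
s(7) = -5·2^7 = -640.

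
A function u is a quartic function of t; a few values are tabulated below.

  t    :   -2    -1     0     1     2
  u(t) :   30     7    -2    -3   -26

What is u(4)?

-378

Write u(t) = at^4 + bt³ + ct² + dt + e; the 5 given values yield a linear system in the 5 coefficients.
Solving, u(t) = -t^4 - 3t³ + 5t² - 2t - 2.
Then u(4) = -378.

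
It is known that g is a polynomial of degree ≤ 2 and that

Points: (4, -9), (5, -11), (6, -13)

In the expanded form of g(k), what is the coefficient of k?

First differences: -2, -2.
Level-1 differences are constant, so g has degree 1.
Fitting a degree-1 polynomial gives g(k) = -2k - 1.
The coefficient of k is -2.

-2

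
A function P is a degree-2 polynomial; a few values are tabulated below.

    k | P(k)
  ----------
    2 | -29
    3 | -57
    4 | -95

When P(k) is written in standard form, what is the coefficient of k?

-3

Write P(k) = ak² + bk + c; the 3 given values yield a linear system in the 3 coefficients.
Solving, P(k) = -5k² - 3k - 3.
The coefficient of k is -3.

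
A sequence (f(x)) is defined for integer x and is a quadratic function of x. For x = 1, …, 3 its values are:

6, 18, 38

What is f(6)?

Write f(x) = ax² + bx + c; the 3 given values yield a linear system in the 3 coefficients.
Solving, f(x) = 4x² + 2.
Then f(6) = 146.

146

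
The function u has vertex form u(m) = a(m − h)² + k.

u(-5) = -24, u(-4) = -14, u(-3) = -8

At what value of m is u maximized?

First differences 10, 6; second difference -4 = 2a, so a = -2.
Expanding, the m-coefficient is −2ah = 4h; matching it to the data gives h = -2, and then k = -6.
So u(m) = -2(m + 2)² − 6.
Hence h = -2.

-2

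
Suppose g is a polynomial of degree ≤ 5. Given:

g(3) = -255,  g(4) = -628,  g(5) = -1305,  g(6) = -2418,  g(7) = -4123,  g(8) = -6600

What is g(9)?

Write g(n) = an^5 + bn^4 + cn³ + dn² + en + p; the 6 given values yield a linear system in the 6 coefficients.
Solving, the leading coefficient vanishes, and g(n) = -n^4 - 4n³ - 7n² - n.
Then g(9) = -10053.

-10053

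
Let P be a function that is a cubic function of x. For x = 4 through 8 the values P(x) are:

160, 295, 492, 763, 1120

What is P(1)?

First differences: 135, 197, 271, 357. Second differences: 62, 74, 86. Third differences: 12, 12.
Level-3 differences are constant, so P has degree 3.
Fitting a degree-3 polynomial gives P(x) = 2x³ + x² + 4x.
Then P(1) = 7.

7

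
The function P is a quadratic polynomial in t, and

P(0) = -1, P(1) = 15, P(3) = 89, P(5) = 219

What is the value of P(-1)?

-3

Write P(t) = at² + bt + c; the 4 given values yield a linear system in the 3 coefficients.
Solving, P(t) = 7t² + 9t - 1.
Then P(-1) = -3.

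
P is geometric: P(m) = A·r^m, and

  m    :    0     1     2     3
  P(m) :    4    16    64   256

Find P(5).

4096

Consecutive ratio: 16/4 = 4, and 64/16 = 4, so r = 4.
Then A·4^0 = 4 gives A = 4, and P(m) = 4·4^m.
P(5) = 4·4^5 = 4096.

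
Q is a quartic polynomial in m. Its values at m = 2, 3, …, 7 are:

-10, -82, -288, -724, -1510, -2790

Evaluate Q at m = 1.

First differences: -72, -206, -436, -786, -1280. Second differences: -134, -230, -350, -494. Third differences: -96, -120, -144. Fourth differences: -24, -24.
Level-4 differences are constant, so Q has degree 4.
Fitting a degree-4 polynomial gives Q(m) = -m^4 - 2m³ + 6m² + m - 4.
Then Q(1) = 0.

0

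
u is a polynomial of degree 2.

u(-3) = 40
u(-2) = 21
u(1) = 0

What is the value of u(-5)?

96

Write u(n) = an² + bn + c; the 3 given values yield a linear system in the 3 coefficients.
Solving, u(n) = 3n² - 4n + 1.
Then u(-5) = 96.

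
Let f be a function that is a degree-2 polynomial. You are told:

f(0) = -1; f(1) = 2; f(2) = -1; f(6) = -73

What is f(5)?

-46

Write f(k) = ak² + bk + c; the 4 given values yield a linear system in the 3 coefficients.
Solving, f(k) = -3k² + 6k - 1.
Then f(5) = -46.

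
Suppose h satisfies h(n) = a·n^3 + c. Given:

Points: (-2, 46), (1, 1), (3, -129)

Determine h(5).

From h(-2) = 46 and h(1) = 1: -8a + c = 46 and 1a + c = 1.
Subtracting: 9a = -45, so a = -5; then c = 46 − (-5)·(-8) = 6.
So h(n) = -5n³ + 6, and h(5) = -619.

-619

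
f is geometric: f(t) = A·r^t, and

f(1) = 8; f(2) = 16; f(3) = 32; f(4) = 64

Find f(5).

128

Consecutive ratio: 16/8 = 2, and 32/16 = 2, so r = 2.
Then A·2^1 = 8 gives A = 4, and f(t) = 4·2^t.
f(5) = 4·2^5 = 128.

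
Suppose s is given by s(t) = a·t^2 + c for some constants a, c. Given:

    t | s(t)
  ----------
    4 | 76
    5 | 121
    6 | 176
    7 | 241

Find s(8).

316

From s(4) = 76 and s(5) = 121: 16a + c = 76 and 25a + c = 121.
Subtracting: 9a = 45, so a = 5; then c = 76 − 5·16 = -4.
So s(t) = 5t² − 4, and s(8) = 316.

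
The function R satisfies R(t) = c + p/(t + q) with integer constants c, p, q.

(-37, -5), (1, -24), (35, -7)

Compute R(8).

-10

(R(t) − c)(t + q) = p for each data point; the three points give a linear system in c and q, then p follows.
Solving: c = -6, q = 1, p = -36, so R(t) = -6 − 36/(t + 1).
Then R(8) = -6 − 36/9 = -10.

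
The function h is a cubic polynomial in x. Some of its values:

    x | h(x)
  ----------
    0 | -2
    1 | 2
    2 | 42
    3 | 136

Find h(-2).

26

Write h(x) = ax³ + bx² + cx + d; the 4 given values yield a linear system in the 4 coefficients.
Solving, h(x) = 3x³ + 9x² - 8x - 2.
Then h(-2) = 26.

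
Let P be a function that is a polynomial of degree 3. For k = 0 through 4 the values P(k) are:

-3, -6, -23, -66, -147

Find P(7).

First differences: -3, -17, -43, -81. Second differences: -14, -26, -38. Third differences: -12, -12.
Level-3 differences are constant, so P has degree 3.
Fitting a degree-3 polynomial gives P(k) = -2k³ - k² - 3.
Then P(7) = -738.

-738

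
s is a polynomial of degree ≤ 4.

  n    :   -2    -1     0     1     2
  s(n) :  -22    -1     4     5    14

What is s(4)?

104

First differences: 21, 5, 1, 9. Second differences: -16, -4, 8. Third differences: 12, 12.
Level-3 differences are constant, so s has degree 3.
Fitting a degree-3 polynomial gives s(n) = 2n³ - 2n² + n + 4.
Then s(4) = 104.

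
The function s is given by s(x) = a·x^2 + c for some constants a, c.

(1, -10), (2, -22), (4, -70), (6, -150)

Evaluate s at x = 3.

-42

From s(1) = -10 and s(2) = -22: 1a + c = -10 and 4a + c = -22.
Subtracting: 3a = -12, so a = -4; then c = -10 − (-4)·1 = -6.
So s(x) = -4x² − 6, and s(3) = -42.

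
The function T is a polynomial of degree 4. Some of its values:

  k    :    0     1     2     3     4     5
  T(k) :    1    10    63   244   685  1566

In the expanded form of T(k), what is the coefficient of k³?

First differences: 9, 53, 181, 441, 881. Second differences: 44, 128, 260, 440. Third differences: 84, 132, 180. Fourth differences: 48, 48.
Level-4 differences are constant, so T has degree 4.
Fitting a degree-4 polynomial gives T(k) = 2k^4 + 2k³ + 2k² + 3k + 1.
The coefficient of k³ is 2.

2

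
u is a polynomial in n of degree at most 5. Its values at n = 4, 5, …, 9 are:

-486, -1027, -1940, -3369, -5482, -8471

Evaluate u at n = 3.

First differences: -541, -913, -1429, -2113, -2989. Second differences: -372, -516, -684, -876. Third differences: -144, -168, -192. Fourth differences: -24, -24.
Level-4 differences are constant, so u has degree 4.
Fitting a degree-4 polynomial gives u(n) = -n^4 - 2n³ - 5n² - 5n - 2.
Then u(3) = -197.

-197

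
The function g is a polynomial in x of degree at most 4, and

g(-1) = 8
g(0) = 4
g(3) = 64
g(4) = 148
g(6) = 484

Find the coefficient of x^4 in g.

0

Write g(x) = ax^4 + bx³ + cx² + dx + e; the 5 given values yield a linear system in the 5 coefficients.
Solving, the leading coefficient vanishes, and g(x) = 2x³ + 2x² - 4x + 4.
The coefficient of x^4 is 0.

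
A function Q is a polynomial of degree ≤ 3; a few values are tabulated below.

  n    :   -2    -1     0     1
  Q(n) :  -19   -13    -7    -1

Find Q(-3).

First differences: 6, 6, 6.
Level-1 differences are constant, so Q has degree 1.
Fitting a degree-1 polynomial gives Q(n) = 6n - 7.
Then Q(-3) = -25.

-25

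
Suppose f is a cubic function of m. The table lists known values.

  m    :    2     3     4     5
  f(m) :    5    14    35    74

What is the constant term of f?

-1

Write f(m) = am³ + bm² + cm + d; the 4 given values yield a linear system in the 4 coefficients.
Solving, f(m) = m³ - 3m² + 5m - 1.
The constant term is f(0) = -1.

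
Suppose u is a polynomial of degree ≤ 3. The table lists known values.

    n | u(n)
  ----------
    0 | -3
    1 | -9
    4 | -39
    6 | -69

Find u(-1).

1

Write u(n) = an³ + bn² + cn + d; the 4 given values yield a linear system in the 4 coefficients.
Solving, the leading coefficient vanishes, and u(n) = -n² - 5n - 3.
Then u(-1) = 1.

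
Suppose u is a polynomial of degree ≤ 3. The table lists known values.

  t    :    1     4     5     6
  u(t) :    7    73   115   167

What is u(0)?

Write u(t) = at³ + bt² + ct + d; the 4 given values yield a linear system in the 4 coefficients.
Solving, the leading coefficient vanishes, and u(t) = 5t² - 3t + 5.
The constant term is u(0) = 5.

5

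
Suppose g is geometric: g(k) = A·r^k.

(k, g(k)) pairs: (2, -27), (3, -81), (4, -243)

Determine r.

Consecutive ratio: -81/(-27) = 3, and -243/(-81) = 3, so r = 3.
Then A·3^2 = -27 gives A = -3, and g(k) = -3·3^k.

3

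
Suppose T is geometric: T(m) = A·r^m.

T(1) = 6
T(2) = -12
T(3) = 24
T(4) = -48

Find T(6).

-192

Consecutive ratio: -12/6 = -2, and 24/(-12) = -2, so r = -2.
Then A·(-2)^1 = 6 gives A = -3, and T(m) = -3·(-2)^m.
T(6) = -3·(-2)^6 = -192.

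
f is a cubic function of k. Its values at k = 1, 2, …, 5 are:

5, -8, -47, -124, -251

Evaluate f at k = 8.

-1052

Write f(k) = ak³ + bk² + ck + d; the 5 given values yield a linear system in the 4 coefficients.
Solving, f(k) = -2k³ - k² + 4k + 4.
Then f(8) = -1052.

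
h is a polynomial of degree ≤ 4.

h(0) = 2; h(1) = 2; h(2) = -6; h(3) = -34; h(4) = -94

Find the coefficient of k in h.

0

First differences: 0, -8, -28, -60. Second differences: -8, -20, -32. Third differences: -12, -12.
Level-3 differences are constant, so h has degree 3.
Fitting a degree-3 polynomial gives h(k) = -2k³ + 2k² + 2.
The coefficient of k is 0.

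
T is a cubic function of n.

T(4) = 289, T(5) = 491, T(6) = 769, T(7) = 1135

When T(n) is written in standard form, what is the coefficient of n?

8

Write T(n) = an³ + bn² + cn + d; the 4 given values yield a linear system in the 4 coefficients.
Solving, T(n) = 2n³ + 8n² + 8n + 1.
The coefficient of n is 8.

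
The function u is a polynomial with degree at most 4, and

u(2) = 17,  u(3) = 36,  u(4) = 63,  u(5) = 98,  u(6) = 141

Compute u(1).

First differences: 19, 27, 35, 43. Second differences: 8, 8, 8.
Level-2 differences are constant, so u has degree 2.
Fitting a degree-2 polynomial gives u(n) = 4n² - n + 3.
Then u(1) = 6.

6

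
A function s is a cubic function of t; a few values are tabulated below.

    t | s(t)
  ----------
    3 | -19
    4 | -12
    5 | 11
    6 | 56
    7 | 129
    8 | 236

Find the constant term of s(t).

First differences: 7, 23, 45, 73, 107. Second differences: 16, 22, 28, 34. Third differences: 6, 6, 6.
Level-3 differences are constant, so s has degree 3.
Fitting a degree-3 polynomial gives s(t) = t³ - 4t² - 2t - 4.
The constant term is s(0) = -4.

-4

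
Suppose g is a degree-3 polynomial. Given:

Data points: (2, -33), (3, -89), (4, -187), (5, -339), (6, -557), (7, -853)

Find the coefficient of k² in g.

-3

First differences: -56, -98, -152, -218, -296. Second differences: -42, -54, -66, -78. Third differences: -12, -12, -12.
Level-3 differences are constant, so g has degree 3.
Fitting a degree-3 polynomial gives g(k) = -2k³ - 3k² - 3k + 1.
The coefficient of k² is -3.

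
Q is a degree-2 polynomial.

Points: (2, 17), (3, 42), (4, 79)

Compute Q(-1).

Write Q(n) = an² + bn + c; the 3 given values yield a linear system in the 3 coefficients.
Solving, Q(n) = 6n² - 5n + 3.
Then Q(-1) = 14.

14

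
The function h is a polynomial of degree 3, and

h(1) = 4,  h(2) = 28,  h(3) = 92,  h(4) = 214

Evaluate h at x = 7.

Write h(x) = ax³ + bx² + cx + d; the 4 given values yield a linear system in the 4 coefficients.
Solving, h(x) = 3x³ + 2x² - 3x + 2.
Then h(7) = 1108.

1108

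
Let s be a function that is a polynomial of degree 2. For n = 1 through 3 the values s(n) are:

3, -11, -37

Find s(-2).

-27

Write s(n) = an² + bn + c; the 3 given values yield a linear system in the 3 coefficients.
Solving, s(n) = -6n² + 4n + 5.
Then s(-2) = -27.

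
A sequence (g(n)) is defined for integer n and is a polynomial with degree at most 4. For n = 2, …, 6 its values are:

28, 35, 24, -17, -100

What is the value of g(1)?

Write g(n) = an^4 + bn³ + cn² + dn + e; the 5 given values yield a linear system in the 5 coefficients.
Solving, the leading coefficient vanishes, and g(n) = -2n³ + 9n² + 8.
Then g(1) = 15.

15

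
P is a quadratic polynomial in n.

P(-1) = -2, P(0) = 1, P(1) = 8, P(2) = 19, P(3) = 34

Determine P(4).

Write P(n) = an² + bn + c; the 5 given values yield a linear system in the 3 coefficients.
Solving, P(n) = 2n² + 5n + 1.
Then P(4) = 53.

53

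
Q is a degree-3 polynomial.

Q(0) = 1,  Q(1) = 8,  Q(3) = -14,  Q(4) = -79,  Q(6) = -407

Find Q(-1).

Write Q(m) = am³ + bm² + cm + d; the 5 given values yield a linear system in the 4 coefficients.
Solving, Q(m) = -3m³ + 6m² + 4m + 1.
Then Q(-1) = 6.

6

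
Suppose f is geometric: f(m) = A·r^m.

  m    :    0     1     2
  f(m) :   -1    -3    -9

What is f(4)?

Consecutive ratio: -3/(-1) = 3, and -9/(-3) = 3, so r = 3.
Then A·3^0 = -1 gives A = -1, and f(m) = -1·3^m.
f(4) = -1·3^4 = -81.

-81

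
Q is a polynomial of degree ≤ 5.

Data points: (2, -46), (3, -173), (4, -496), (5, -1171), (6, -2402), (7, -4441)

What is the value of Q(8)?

-7588

Write Q(n) = an^5 + bn^4 + cn³ + dn² + en + p; the 6 given values yield a linear system in the 6 coefficients.
Solving, the leading coefficient vanishes, and Q(n) = -2n^4 + 2n³ - 6n² - 5n + 4.
Then Q(8) = -7588.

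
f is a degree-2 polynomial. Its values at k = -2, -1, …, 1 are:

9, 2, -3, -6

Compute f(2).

First differences: -7, -5, -3. Second differences: 2, 2.
Level-2 differences are constant, so f has degree 2.
Fitting a degree-2 polynomial gives f(k) = k² - 4k - 3.
Then f(2) = -7.

-7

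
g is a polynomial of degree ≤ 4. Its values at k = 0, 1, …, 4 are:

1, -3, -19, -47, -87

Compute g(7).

First differences: -4, -16, -28, -40. Second differences: -12, -12, -12.
Level-2 differences are constant, so g has degree 2.
Fitting a degree-2 polynomial gives g(k) = -6k² + 2k + 1.
Then g(7) = -279.

-279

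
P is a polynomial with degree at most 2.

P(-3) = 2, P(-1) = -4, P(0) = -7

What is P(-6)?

11

Write P(x) = ax² + bx + c; the 3 given values yield a linear system in the 3 coefficients.
Solving, the leading coefficient vanishes, and P(x) = -3x - 7.
Then P(-6) = 11.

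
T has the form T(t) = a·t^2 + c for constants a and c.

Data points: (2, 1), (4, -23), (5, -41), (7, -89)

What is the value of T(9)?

-153

From T(2) = 1 and T(4) = -23: 4a + c = 1 and 16a + c = -23.
Subtracting: 12a = -24, so a = -2; then c = 1 − (-2)·4 = 9.
So T(t) = -2t² + 9, and T(9) = -153.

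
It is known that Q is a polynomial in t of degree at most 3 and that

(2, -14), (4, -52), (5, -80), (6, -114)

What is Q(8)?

-200

Write Q(t) = at³ + bt² + ct + d; the 4 given values yield a linear system in the 4 coefficients.
Solving, the leading coefficient vanishes, and Q(t) = -3t² - t.
Then Q(8) = -200.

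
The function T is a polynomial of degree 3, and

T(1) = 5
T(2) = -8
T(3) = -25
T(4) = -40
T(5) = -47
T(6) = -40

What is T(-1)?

-5

First differences: -13, -17, -15, -7, 7. Second differences: -4, 2, 8, 14. Third differences: 6, 6, 6.
Level-3 differences are constant, so T has degree 3.
Fitting a degree-3 polynomial gives T(n) = n³ - 8n² + 4n + 8.
Then T(-1) = -5.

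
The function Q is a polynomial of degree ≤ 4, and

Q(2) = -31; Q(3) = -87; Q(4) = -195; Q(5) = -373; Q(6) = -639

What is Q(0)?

Write Q(m) = am^4 + bm³ + cm² + dm + e; the 5 given values yield a linear system in the 5 coefficients.
Solving, the leading coefficient vanishes, and Q(m) = -3m³ + m² - 4m - 3.
The constant term is Q(0) = -3.

-3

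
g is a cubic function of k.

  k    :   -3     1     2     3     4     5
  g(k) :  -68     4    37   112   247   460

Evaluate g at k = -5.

-320

Write g(k) = ak³ + bk² + ck + d; the 6 given values yield a linear system in the 4 coefficients.
Solving, g(k) = 3k³ + 3k² + 3k - 5.
Then g(-5) = -320.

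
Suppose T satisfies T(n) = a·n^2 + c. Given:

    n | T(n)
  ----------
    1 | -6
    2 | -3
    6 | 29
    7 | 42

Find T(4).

9

From T(1) = -6 and T(2) = -3: 1a + c = -6 and 4a + c = -3.
Subtracting: 3a = 3, so a = 1; then c = -6 − 1·1 = -7.
So T(n) = 1n² − 7, and T(4) = 9.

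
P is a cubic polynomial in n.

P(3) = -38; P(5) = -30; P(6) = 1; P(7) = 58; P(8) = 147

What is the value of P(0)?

-5

Write P(n) = an³ + bn² + cn + d; the 5 given values yield a linear system in the 4 coefficients.
Solving, P(n) = n³ - 5n² - 5n - 5.
Then P(0) = -5.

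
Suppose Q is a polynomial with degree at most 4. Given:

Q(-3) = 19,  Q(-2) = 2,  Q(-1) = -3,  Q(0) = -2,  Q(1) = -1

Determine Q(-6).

202

Write Q(x) = ax^4 + bx³ + cx² + dx + e; the 5 given values yield a linear system in the 5 coefficients.
Solving, the leading coefficient vanishes, and Q(x) = -x³ + 2x - 2.
Then Q(-6) = 202.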